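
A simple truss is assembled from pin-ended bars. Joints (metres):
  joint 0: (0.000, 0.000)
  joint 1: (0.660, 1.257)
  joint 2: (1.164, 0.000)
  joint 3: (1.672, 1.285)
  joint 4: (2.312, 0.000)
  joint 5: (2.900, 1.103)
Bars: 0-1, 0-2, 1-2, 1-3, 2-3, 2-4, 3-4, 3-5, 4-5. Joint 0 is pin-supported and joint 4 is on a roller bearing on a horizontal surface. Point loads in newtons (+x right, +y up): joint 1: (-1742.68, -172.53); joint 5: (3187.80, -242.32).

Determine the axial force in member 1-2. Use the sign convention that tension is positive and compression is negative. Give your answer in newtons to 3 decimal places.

-669.798

N=6 nodes, M=9 members, R=3 reactions → 2N=12, M+R=12
member 0 (0-1): L=1.4197, (cx,cy)=(0.4649,0.8854)
member 1 (0-2): L=1.1640, (cx,cy)=(1.0000,0.0000)
member 2 (1-2): L=1.3543, (cx,cy)=(0.3722,-0.9282)
member 3 (1-3): L=1.0124, (cx,cy)=(0.9996,0.0277)
member 4 (2-3): L=1.3818, (cx,cy)=(0.3676,0.9300)
member 5 (2-4): L=1.1480, (cx,cy)=(1.0000,0.0000)
member 6 (3-4): L=1.4356, (cx,cy)=(0.4458,-0.8951)
member 7 (3-5): L=1.2414, (cx,cy)=(0.9892,-0.1466)
member 8 (4-5): L=1.2499, (cx,cy)=(0.4704,0.8824)
solve A·x = −loads:
  F[0-1] = +577.9508 N (tension)
  F[0-2] = +1176.4450 N (tension)
  F[1-2] = -669.7980 N (compression)
  F[1-3] = +2261.4884 N (tension)
  F[2-3] = +668.5047 N (tension)
  F[2-4] = +681.4047 N (tension)
  F[3-4] = -1273.3910 N (compression)
  F[3-5] = +3107.6773 N (tension)
  F[4-5] = +241.7015 N (tension)
  Rx@0 = -1445.1200 N
  Ry@0 = -511.7038 N
  Ry@4 = +926.5538 N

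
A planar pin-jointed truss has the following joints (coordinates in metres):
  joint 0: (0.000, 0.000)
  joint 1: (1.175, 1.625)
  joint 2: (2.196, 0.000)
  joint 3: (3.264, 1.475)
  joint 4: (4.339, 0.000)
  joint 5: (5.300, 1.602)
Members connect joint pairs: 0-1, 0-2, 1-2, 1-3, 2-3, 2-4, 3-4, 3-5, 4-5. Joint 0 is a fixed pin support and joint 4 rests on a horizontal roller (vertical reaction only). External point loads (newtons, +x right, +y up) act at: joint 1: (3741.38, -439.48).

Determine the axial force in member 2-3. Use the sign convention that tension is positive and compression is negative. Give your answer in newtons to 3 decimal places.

1690.733

N=6 nodes, M=9 members, R=3 reactions → 2N=12, M+R=12
member 0 (0-1): L=2.0053, (cx,cy)=(0.5859,0.8104)
member 1 (0-2): L=2.1960, (cx,cy)=(1.0000,0.0000)
member 2 (1-2): L=1.9191, (cx,cy)=(0.5320,-0.8467)
member 3 (1-3): L=2.0944, (cx,cy)=(0.9974,-0.0716)
member 4 (2-3): L=1.8211, (cx,cy)=(0.5865,0.8100)
member 5 (2-4): L=2.1430, (cx,cy)=(1.0000,0.0000)
member 6 (3-4): L=1.8252, (cx,cy)=(0.5890,-0.8081)
member 7 (3-5): L=2.0400, (cx,cy)=(0.9981,0.0623)
member 8 (4-5): L=1.8681, (cx,cy)=(0.5144,0.8575)
solve A·x = −loads:
  F[0-1] = +1333.6407 N (tension)
  F[0-2] = +2959.9390 N (tension)
  F[1-2] = -1617.3162 N (compression)
  F[1-3] = -2104.9138 N (compression)
  F[2-3] = +1690.7333 N (tension)
  F[2-4] = +1107.9396 N (tension)
  F[3-4] = -1881.0972 N (compression)
  F[3-5] = -0.0000 N (tension)
  F[4-5] = +0.0000 N (tension)
  Rx@0 = -3741.3800 N
  Ry@0 = -1080.7162 N
  Ry@4 = +1520.1962 N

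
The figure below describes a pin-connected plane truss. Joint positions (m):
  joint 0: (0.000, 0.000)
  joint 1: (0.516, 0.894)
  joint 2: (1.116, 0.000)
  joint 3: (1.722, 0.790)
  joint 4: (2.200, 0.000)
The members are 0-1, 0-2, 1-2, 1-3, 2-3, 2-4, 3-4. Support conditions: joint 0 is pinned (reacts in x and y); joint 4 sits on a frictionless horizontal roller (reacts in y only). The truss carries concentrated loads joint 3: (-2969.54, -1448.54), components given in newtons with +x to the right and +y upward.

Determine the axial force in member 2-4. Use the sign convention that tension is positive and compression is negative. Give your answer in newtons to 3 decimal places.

40.828

N=5 nodes, M=7 members, R=3 reactions → 2N=10, M+R=10
member 0 (0-1): L=1.0322, (cx,cy)=(0.4999,0.8661)
member 1 (0-2): L=1.1160, (cx,cy)=(1.0000,0.0000)
member 2 (1-2): L=1.0767, (cx,cy)=(0.5573,-0.8303)
member 3 (1-3): L=1.2105, (cx,cy)=(0.9963,-0.0859)
member 4 (2-3): L=0.9957, (cx,cy)=(0.6086,0.7934)
member 5 (2-4): L=1.0840, (cx,cy)=(1.0000,0.0000)
member 6 (3-4): L=0.9234, (cx,cy)=(0.5177,-0.8556)
solve A·x = −loads:
  F[0-1] = -1594.5975 N (compression)
  F[0-2] = -2172.4164 N (compression)
  F[1-2] = +1853.3163 N (tension)
  F[1-3] = -1836.7119 N (compression)
  F[2-3] = -1939.4763 N (compression)
  F[2-4] = +40.8278 N (tension)
  F[3-4] = -78.8673 N (compression)
  Rx@0 = +2969.5400 N
  Ry@0 = +1381.0631 N
  Ry@4 = +67.4769 N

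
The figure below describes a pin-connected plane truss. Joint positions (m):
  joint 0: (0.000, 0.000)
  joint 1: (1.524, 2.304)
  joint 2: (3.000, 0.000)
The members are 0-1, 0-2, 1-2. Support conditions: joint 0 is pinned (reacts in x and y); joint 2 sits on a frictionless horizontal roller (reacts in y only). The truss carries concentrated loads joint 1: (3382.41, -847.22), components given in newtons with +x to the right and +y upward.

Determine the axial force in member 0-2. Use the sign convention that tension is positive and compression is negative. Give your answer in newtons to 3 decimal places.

1939.863

N=3 nodes, M=3 members, R=3 reactions → 2N=6, M+R=6
member 0 (0-1): L=2.7624, (cx,cy)=(0.5517,0.8340)
member 1 (0-2): L=3.0000, (cx,cy)=(1.0000,0.0000)
member 2 (1-2): L=2.7362, (cx,cy)=(0.5394,-0.8420)
solve A·x = −loads:
  F[0-1] = +2614.7823 N (tension)
  F[0-2] = +1939.8629 N (tension)
  F[1-2] = -3596.1546 N (compression)
  Rx@0 = -3382.4100 N
  Ry@0 = -2180.8586 N
  Ry@2 = +3028.0786 N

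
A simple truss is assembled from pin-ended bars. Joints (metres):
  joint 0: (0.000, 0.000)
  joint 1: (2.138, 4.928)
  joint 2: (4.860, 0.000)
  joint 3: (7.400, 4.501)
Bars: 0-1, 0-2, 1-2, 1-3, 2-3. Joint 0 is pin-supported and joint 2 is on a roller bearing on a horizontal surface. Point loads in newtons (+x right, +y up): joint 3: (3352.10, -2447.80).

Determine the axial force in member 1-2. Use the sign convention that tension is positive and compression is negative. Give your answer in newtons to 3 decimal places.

N=4 nodes, M=5 members, R=3 reactions → 2N=8, M+R=8
member 0 (0-1): L=5.3718, (cx,cy)=(0.3980,0.9174)
member 1 (0-2): L=4.8600, (cx,cy)=(1.0000,0.0000)
member 2 (1-2): L=5.6298, (cx,cy)=(0.4835,-0.8753)
member 3 (1-3): L=5.2793, (cx,cy)=(0.9967,-0.0809)
member 4 (2-3): L=5.1682, (cx,cy)=(0.4915,0.8709)
solve A·x = −loads:
  F[0-1] = +4778.5784 N (tension)
  F[0-2] = +1450.2046 N (tension)
  F[1-2] = -5427.6670 N (compression)
  F[1-3] = +4541.0498 N (tension)
  F[2-3] = -2388.9266 N (compression)
  Rx@0 = -3352.1000 N
  Ry@0 = -4383.7889 N
  Ry@2 = +6831.5889 N

-5427.667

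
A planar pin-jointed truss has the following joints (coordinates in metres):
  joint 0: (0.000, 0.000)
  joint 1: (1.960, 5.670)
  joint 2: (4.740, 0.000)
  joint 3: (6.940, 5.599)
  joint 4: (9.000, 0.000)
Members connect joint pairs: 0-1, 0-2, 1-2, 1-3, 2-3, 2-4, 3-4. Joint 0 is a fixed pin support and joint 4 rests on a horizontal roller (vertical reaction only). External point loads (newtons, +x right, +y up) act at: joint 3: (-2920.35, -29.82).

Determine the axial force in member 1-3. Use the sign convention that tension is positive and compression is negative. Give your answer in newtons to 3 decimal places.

-1535.385

N=5 nodes, M=7 members, R=3 reactions → 2N=10, M+R=10
member 0 (0-1): L=5.9992, (cx,cy)=(0.3267,0.9451)
member 1 (0-2): L=4.7400, (cx,cy)=(1.0000,0.0000)
member 2 (1-2): L=6.3148, (cx,cy)=(0.4402,-0.8979)
member 3 (1-3): L=4.9805, (cx,cy)=(0.9999,-0.0143)
member 4 (2-3): L=6.0157, (cx,cy)=(0.3657,0.9307)
member 5 (2-4): L=4.2600, (cx,cy)=(1.0000,0.0000)
member 6 (3-4): L=5.9659, (cx,cy)=(0.3453,-0.9385)
solve A·x = −loads:
  F[0-1] = -1929.4889 N (compression)
  F[0-2] = -2289.9671 N (compression)
  F[1-2] = +2055.3832 N (tension)
  F[1-3] = -1535.3850 N (compression)
  F[2-3] = -1982.8488 N (compression)
  F[2-4] = -659.9755 N (compression)
  F[3-4] = +1911.3455 N (tension)
  Rx@0 = +2920.3500 N
  Ry@0 = +1823.6077 N
  Ry@4 = -1793.7876 N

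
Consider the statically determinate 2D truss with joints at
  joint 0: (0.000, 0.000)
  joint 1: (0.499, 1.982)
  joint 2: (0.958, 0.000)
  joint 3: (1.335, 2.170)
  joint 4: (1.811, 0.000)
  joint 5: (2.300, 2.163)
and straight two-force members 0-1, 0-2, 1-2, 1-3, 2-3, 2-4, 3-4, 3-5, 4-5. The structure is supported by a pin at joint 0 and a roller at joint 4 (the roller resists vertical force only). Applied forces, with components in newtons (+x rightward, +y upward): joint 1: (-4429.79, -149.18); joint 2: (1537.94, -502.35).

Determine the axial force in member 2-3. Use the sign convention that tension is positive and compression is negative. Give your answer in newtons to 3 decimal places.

N=6 nodes, M=9 members, R=3 reactions → 2N=12, M+R=12
member 0 (0-1): L=2.0439, (cx,cy)=(0.2441,0.9697)
member 1 (0-2): L=0.9580, (cx,cy)=(1.0000,0.0000)
member 2 (1-2): L=2.0345, (cx,cy)=(0.2256,-0.9742)
member 3 (1-3): L=0.8569, (cx,cy)=(0.9756,0.2194)
member 4 (2-3): L=2.2025, (cx,cy)=(0.1712,0.9852)
member 5 (2-4): L=0.8530, (cx,cy)=(1.0000,0.0000)
member 6 (3-4): L=2.2216, (cx,cy)=(0.2143,-0.9768)
member 7 (3-5): L=0.9650, (cx,cy)=(1.0000,-0.0073)
member 8 (4-5): L=2.2176, (cx,cy)=(0.2205,0.9754)
solve A·x = −loads:
  F[0-1] = -5354.7969 N (compression)
  F[0-2] = -1584.4923 N (compression)
  F[1-2] = +5605.8623 N (tension)
  F[1-3] = +1904.0683 N (tension)
  F[2-3] = -5033.2581 N (compression)
  F[2-4] = -996.1389 N (compression)
  F[3-4] = +4649.1916 N (tension)
  F[3-5] = +0.0000 N (tension)
  F[4-5] = -0.0000 N (compression)
  Rx@0 = +2891.8500 N
  Ry@0 = +5192.7512 N
  Ry@4 = -4541.2212 N

-5033.258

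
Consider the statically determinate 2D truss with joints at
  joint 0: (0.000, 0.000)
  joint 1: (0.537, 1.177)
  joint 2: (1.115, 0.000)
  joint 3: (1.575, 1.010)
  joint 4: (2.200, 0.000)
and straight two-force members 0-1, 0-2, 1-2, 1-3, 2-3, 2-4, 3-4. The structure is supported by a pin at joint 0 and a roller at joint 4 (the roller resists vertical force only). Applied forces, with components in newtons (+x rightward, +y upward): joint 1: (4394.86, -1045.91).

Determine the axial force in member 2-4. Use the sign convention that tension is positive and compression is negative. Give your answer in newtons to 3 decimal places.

N=5 nodes, M=7 members, R=3 reactions → 2N=10, M+R=10
member 0 (0-1): L=1.2937, (cx,cy)=(0.4151,0.9098)
member 1 (0-2): L=1.1150, (cx,cy)=(1.0000,0.0000)
member 2 (1-2): L=1.3113, (cx,cy)=(0.4408,-0.8976)
member 3 (1-3): L=1.0513, (cx,cy)=(0.9873,-0.1588)
member 4 (2-3): L=1.1098, (cx,cy)=(0.4145,0.9101)
member 5 (2-4): L=1.0850, (cx,cy)=(1.0000,0.0000)
member 6 (3-4): L=1.1877, (cx,cy)=(0.5262,-0.8504)
solve A·x = −loads:
  F[0-1] = +1715.3946 N (tension)
  F[0-2] = +3682.8276 N (tension)
  F[1-2] = -2436.2610 N (compression)
  F[1-3] = -2642.4829 N (compression)
  F[2-3] = +2402.9308 N (tension)
  F[2-4] = +1612.9624 N (tension)
  F[3-4] = -3065.2465 N (compression)
  Rx@0 = -4394.8600 N
  Ry@0 = -1560.6372 N
  Ry@4 = +2606.5472 N

1612.962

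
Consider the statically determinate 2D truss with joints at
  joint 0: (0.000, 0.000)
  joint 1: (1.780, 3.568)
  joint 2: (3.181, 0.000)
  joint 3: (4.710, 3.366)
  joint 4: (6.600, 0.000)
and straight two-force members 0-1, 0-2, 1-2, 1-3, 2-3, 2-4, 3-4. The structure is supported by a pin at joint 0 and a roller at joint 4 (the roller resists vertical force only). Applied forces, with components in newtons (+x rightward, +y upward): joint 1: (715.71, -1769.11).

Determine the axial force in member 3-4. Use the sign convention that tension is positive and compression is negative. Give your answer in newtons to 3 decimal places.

N=5 nodes, M=7 members, R=3 reactions → 2N=10, M+R=10
member 0 (0-1): L=3.9874, (cx,cy)=(0.4464,0.8948)
member 1 (0-2): L=3.1810, (cx,cy)=(1.0000,0.0000)
member 2 (1-2): L=3.8332, (cx,cy)=(0.3655,-0.9308)
member 3 (1-3): L=2.9370, (cx,cy)=(0.9976,-0.0688)
member 4 (2-3): L=3.6970, (cx,cy)=(0.4136,0.9105)
member 5 (2-4): L=3.4190, (cx,cy)=(1.0000,0.0000)
member 6 (3-4): L=3.8603, (cx,cy)=(0.4896,-0.8719)
solve A·x = −loads:
  F[0-1] = -1011.4448 N (compression)
  F[0-2] = +1167.2300 N (tension)
  F[1-2] = -865.2327 N (compression)
  F[1-3] = -853.0152 N (compression)
  F[2-3] = +884.5683 N (tension)
  F[2-4] = +485.1566 N (tension)
  F[3-4] = -990.9306 N (compression)
  Rx@0 = -715.7100 N
  Ry@0 = +905.0692 N
  Ry@4 = +864.0408 N

-990.931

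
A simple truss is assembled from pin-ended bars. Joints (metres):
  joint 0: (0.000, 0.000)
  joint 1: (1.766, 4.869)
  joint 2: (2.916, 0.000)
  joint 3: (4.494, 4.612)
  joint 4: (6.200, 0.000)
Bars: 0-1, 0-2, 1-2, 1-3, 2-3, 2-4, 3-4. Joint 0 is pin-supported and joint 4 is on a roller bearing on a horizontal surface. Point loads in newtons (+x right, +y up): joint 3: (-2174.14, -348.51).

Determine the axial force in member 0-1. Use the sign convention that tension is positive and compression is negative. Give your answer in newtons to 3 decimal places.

-1822.382

N=5 nodes, M=7 members, R=3 reactions → 2N=10, M+R=10
member 0 (0-1): L=5.1794, (cx,cy)=(0.3410,0.9401)
member 1 (0-2): L=2.9160, (cx,cy)=(1.0000,0.0000)
member 2 (1-2): L=5.0030, (cx,cy)=(0.2299,-0.9732)
member 3 (1-3): L=2.7401, (cx,cy)=(0.9956,-0.0938)
member 4 (2-3): L=4.8745, (cx,cy)=(0.3237,0.9462)
member 5 (2-4): L=3.2840, (cx,cy)=(1.0000,0.0000)
member 6 (3-4): L=4.9174, (cx,cy)=(0.3469,-0.9379)
solve A·x = −loads:
  F[0-1] = -1822.3824 N (compression)
  F[0-2] = -1552.7662 N (compression)
  F[1-2] = +1861.8901 N (tension)
  F[1-3] = -1054.0010 N (compression)
  F[2-3] = -1915.1640 N (compression)
  F[2-4] = -504.7963 N (compression)
  F[3-4] = +1455.0370 N (tension)
  Rx@0 = +2174.1400 N
  Ry@0 = +1713.1761 N
  Ry@4 = -1364.6661 N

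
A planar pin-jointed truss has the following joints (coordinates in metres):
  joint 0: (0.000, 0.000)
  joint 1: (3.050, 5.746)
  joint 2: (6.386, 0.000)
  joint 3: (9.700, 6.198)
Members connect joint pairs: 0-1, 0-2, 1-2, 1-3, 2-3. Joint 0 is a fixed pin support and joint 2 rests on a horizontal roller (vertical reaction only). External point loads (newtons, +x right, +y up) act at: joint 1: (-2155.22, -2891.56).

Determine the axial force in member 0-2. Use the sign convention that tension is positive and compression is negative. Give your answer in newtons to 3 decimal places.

-324.076

N=4 nodes, M=5 members, R=3 reactions → 2N=8, M+R=8
member 0 (0-1): L=6.5053, (cx,cy)=(0.4688,0.8833)
member 1 (0-2): L=6.3860, (cx,cy)=(1.0000,0.0000)
member 2 (1-2): L=6.6442, (cx,cy)=(0.5021,-0.8648)
member 3 (1-3): L=6.6653, (cx,cy)=(0.9977,0.0678)
member 4 (2-3): L=7.0284, (cx,cy)=(0.4715,0.8819)
solve A·x = −loads:
  F[0-1] = -3905.6243 N (compression)
  F[0-2] = -324.0759 N (compression)
  F[1-2] = +645.4513 N (tension)
  F[1-3] = +0.0000 N (tension)
  F[2-3] = -0.0000 N (compression)
  Rx@0 = +2155.2200 N
  Ry@0 = +3449.7554 N
  Ry@2 = -558.1954 N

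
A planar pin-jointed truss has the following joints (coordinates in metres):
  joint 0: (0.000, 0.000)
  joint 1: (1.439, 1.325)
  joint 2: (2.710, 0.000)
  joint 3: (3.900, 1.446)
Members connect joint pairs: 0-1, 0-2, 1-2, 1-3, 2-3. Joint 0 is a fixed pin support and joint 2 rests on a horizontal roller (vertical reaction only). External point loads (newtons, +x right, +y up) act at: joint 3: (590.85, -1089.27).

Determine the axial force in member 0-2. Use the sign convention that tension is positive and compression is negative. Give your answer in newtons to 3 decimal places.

-271.007

N=4 nodes, M=5 members, R=3 reactions → 2N=8, M+R=8
member 0 (0-1): L=1.9561, (cx,cy)=(0.7356,0.6774)
member 1 (0-2): L=2.7100, (cx,cy)=(1.0000,0.0000)
member 2 (1-2): L=1.8360, (cx,cy)=(0.6922,-0.7217)
member 3 (1-3): L=2.4640, (cx,cy)=(0.9988,0.0491)
member 4 (2-3): L=1.8727, (cx,cy)=(0.6354,0.7721)
solve A·x = −loads:
  F[0-1] = +1171.5658 N (tension)
  F[0-2] = -271.0073 N (compression)
  F[1-2] = -994.0577 N (compression)
  F[1-3] = +1551.8644 N (tension)
  F[2-3] = -1509.4017 N (compression)
  Rx@0 = -590.8500 N
  Ry@0 = -793.5795 N
  Ry@2 = +1882.8495 N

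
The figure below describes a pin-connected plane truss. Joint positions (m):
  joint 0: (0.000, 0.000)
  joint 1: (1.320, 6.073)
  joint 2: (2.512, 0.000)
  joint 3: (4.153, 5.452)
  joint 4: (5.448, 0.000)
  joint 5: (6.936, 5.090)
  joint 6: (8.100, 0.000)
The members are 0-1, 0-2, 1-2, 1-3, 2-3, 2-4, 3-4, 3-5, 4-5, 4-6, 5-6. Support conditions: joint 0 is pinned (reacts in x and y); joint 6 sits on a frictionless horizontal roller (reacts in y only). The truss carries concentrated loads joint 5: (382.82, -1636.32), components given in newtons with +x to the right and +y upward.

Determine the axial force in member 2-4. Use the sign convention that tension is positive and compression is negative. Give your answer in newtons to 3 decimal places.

378.694

N=7 nodes, M=11 members, R=3 reactions → 2N=14, M+R=14
member 0 (0-1): L=6.2148, (cx,cy)=(0.2124,0.9772)
member 1 (0-2): L=2.5120, (cx,cy)=(1.0000,0.0000)
member 2 (1-2): L=6.1889, (cx,cy)=(0.1926,-0.9813)
member 3 (1-3): L=2.9003, (cx,cy)=(0.9768,-0.2141)
member 4 (2-3): L=5.6936, (cx,cy)=(0.2882,0.9576)
member 5 (2-4): L=2.9360, (cx,cy)=(1.0000,0.0000)
member 6 (3-4): L=5.6037, (cx,cy)=(0.2311,-0.9729)
member 7 (3-5): L=2.8064, (cx,cy)=(0.9916,-0.1290)
member 8 (4-5): L=5.3030, (cx,cy)=(0.2806,0.9598)
member 9 (4-6): L=2.6520, (cx,cy)=(1.0000,0.0000)
member 10 (5-6): L=5.2214, (cx,cy)=(0.2229,-0.9748)
solve A·x = −loads:
  F[0-1] = +5.5434 N (tension)
  F[0-2] = +381.6426 N (tension)
  F[1-2] = -6.0433 N (compression)
  F[1-3] = +2.3970 N (tension)
  F[2-3] = +6.1930 N (tension)
  F[2-4] = +378.6937 N (tension)
  F[3-4] = -6.3144 N (compression)
  F[3-5] = +5.6326 N (tension)
  F[4-5] = +6.4006 N (tension)
  F[4-6] = +375.4385 N (tension)
  F[5-6] = -1684.1182 N (compression)
  Rx@0 = -382.8200 N
  Ry@0 = -5.4170 N
  Ry@6 = +1641.7370 N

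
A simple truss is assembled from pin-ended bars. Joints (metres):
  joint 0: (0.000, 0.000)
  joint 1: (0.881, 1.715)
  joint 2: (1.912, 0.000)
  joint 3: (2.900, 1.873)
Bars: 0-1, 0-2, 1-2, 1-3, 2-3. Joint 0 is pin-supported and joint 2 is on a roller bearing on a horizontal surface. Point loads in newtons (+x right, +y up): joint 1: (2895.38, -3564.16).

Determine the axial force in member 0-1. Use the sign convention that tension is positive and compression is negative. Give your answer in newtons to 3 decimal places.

N=4 nodes, M=5 members, R=3 reactions → 2N=8, M+R=8
member 0 (0-1): L=1.9281, (cx,cy)=(0.4569,0.8895)
member 1 (0-2): L=1.9120, (cx,cy)=(1.0000,0.0000)
member 2 (1-2): L=2.0010, (cx,cy)=(0.5152,-0.8571)
member 3 (1-3): L=2.0252, (cx,cy)=(0.9970,0.0780)
member 4 (2-3): L=2.1176, (cx,cy)=(0.4666,0.8845)
solve A·x = −loads:
  F[0-1] = +759.0471 N (tension)
  F[0-2] = +2548.5427 N (tension)
  F[1-2] = -4946.4129 N (compression)
  F[1-3] = +0.0000 N (tension)
  F[2-3] = -0.0000 N (compression)
  Rx@0 = -2895.3800 N
  Ry@0 = -675.1714 N
  Ry@2 = +4239.3314 N

759.047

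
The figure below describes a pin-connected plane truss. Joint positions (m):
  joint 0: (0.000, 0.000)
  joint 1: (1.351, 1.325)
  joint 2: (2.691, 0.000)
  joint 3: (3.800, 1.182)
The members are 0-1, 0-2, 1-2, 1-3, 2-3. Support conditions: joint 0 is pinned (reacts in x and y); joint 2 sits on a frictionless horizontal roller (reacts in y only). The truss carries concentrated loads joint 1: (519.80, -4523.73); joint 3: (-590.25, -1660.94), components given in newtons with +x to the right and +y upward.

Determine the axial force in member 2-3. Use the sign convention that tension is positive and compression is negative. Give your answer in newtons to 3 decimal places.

N=4 nodes, M=5 members, R=3 reactions → 2N=8, M+R=8
member 0 (0-1): L=1.8923, (cx,cy)=(0.7139,0.7002)
member 1 (0-2): L=2.6910, (cx,cy)=(1.0000,0.0000)
member 2 (1-2): L=1.8845, (cx,cy)=(0.7111,-0.7031)
member 3 (1-3): L=2.4532, (cx,cy)=(0.9983,-0.0583)
member 4 (2-3): L=1.6208, (cx,cy)=(0.6842,0.7293)
solve A·x = −loads:
  F[0-1] = -2244.2678 N (compression)
  F[0-2] = +1531.8300 N (tension)
  F[1-2] = -4275.0844 N (compression)
  F[1-3] = +919.3910 N (tension)
  F[2-3] = -2204.0559 N (compression)
  Rx@0 = +70.4500 N
  Ry@0 = +1571.4442 N
  Ry@2 = +4613.2258 N

-2204.056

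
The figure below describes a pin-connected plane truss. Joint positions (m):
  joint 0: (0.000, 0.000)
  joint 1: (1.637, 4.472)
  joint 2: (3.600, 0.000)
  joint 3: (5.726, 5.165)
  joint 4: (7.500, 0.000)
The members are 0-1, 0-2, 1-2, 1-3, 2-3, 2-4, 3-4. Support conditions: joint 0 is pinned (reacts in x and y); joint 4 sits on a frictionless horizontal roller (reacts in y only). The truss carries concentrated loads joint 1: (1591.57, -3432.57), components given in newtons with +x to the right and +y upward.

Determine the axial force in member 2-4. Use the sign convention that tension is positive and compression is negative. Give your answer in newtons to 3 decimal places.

N=5 nodes, M=7 members, R=3 reactions → 2N=10, M+R=10
member 0 (0-1): L=4.7622, (cx,cy)=(0.3437,0.9391)
member 1 (0-2): L=3.6000, (cx,cy)=(1.0000,0.0000)
member 2 (1-2): L=4.8839, (cx,cy)=(0.4019,-0.9157)
member 3 (1-3): L=4.1473, (cx,cy)=(0.9859,0.1671)
member 4 (2-3): L=5.5854, (cx,cy)=(0.3806,0.9247)
member 5 (2-4): L=3.9000, (cx,cy)=(1.0000,0.0000)
member 6 (3-4): L=5.4612, (cx,cy)=(0.3248,-0.9458)
solve A·x = −loads:
  F[0-1] = -1846.9013 N (compression)
  F[0-2] = +2226.4398 N (tension)
  F[1-2] = -2109.7549 N (compression)
  F[1-3] = -1398.1108 N (compression)
  F[2-3] = +2089.0883 N (tension)
  F[2-4] = +583.2787 N (tension)
  F[3-4] = -1795.5921 N (compression)
  Rx@0 = -1591.5700 N
  Ry@0 = +1734.3542 N
  Ry@4 = +1698.2158 N

583.279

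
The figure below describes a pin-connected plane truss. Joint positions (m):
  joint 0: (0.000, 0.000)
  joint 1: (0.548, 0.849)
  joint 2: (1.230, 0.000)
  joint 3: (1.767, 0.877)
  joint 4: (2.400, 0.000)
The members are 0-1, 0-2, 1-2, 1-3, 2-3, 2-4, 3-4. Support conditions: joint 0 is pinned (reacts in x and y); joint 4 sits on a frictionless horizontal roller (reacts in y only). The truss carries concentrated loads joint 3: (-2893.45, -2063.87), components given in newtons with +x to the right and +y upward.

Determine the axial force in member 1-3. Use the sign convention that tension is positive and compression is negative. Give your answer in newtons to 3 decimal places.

-2278.988

N=5 nodes, M=7 members, R=3 reactions → 2N=10, M+R=10
member 0 (0-1): L=1.0105, (cx,cy)=(0.5423,0.8402)
member 1 (0-2): L=1.2300, (cx,cy)=(1.0000,0.0000)
member 2 (1-2): L=1.0890, (cx,cy)=(0.6263,-0.7796)
member 3 (1-3): L=1.2193, (cx,cy)=(0.9997,0.0230)
member 4 (2-3): L=1.0283, (cx,cy)=(0.5222,0.8528)
member 5 (2-4): L=1.1700, (cx,cy)=(1.0000,0.0000)
member 6 (3-4): L=1.0816, (cx,cy)=(0.5853,-0.8108)
solve A·x = −loads:
  F[0-1] = -1906.3296 N (compression)
  F[0-2] = -1859.6338 N (compression)
  F[1-2] = +1987.3024 N (tension)
  F[1-3] = -2278.9883 N (compression)
  F[2-3] = -1816.7000 N (compression)
  F[2-4] = +333.6130 N (tension)
  F[3-4] = -570.0309 N (compression)
  Rx@0 = +2893.4500 N
  Ry@0 = +1601.6606 N
  Ry@4 = +462.2094 N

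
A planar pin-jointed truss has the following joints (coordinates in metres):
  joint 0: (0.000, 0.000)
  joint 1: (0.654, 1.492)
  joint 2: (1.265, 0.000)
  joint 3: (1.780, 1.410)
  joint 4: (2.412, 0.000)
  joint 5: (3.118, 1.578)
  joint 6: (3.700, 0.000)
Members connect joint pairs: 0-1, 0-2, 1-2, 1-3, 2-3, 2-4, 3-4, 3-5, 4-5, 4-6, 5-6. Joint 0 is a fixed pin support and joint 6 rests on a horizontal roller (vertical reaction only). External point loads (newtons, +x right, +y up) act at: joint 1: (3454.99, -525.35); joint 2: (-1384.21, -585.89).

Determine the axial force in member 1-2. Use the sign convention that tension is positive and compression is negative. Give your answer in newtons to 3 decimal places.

-965.943

N=7 nodes, M=11 members, R=3 reactions → 2N=14, M+R=14
member 0 (0-1): L=1.6290, (cx,cy)=(0.4015,0.9159)
member 1 (0-2): L=1.2650, (cx,cy)=(1.0000,0.0000)
member 2 (1-2): L=1.6123, (cx,cy)=(0.3790,-0.9254)
member 3 (1-3): L=1.1290, (cx,cy)=(0.9974,-0.0726)
member 4 (2-3): L=1.5011, (cx,cy)=(0.3431,0.9393)
member 5 (2-4): L=1.1470, (cx,cy)=(1.0000,0.0000)
member 6 (3-4): L=1.5452, (cx,cy)=(0.4090,-0.9125)
member 7 (3-5): L=1.3485, (cx,cy)=(0.9922,0.1246)
member 8 (4-5): L=1.7287, (cx,cy)=(0.4084,0.9128)
member 9 (4-6): L=1.2880, (cx,cy)=(1.0000,0.0000)
member 10 (5-6): L=1.6819, (cx,cy)=(0.3460,-0.9382)
solve A·x = −loads:
  F[0-1] = +627.9584 N (tension)
  F[0-2] = +1818.6781 N (tension)
  F[1-2] = -965.9434 N (compression)
  F[1-3] = -2844.3360 N (compression)
  F[2-3] = +1575.3992 N (tension)
  F[2-4] = +2296.3358 N (tension)
  F[3-4] = -2048.6942 N (compression)
  F[3-5] = -1469.8325 N (compression)
  F[4-5] = +2048.0638 N (tension)
  F[4-6] = +621.9697 N (tension)
  F[5-6] = -1797.4135 N (compression)
  Rx@0 = -2070.7800 N
  Ry@0 = -575.1316 N
  Ry@6 = +1686.3716 N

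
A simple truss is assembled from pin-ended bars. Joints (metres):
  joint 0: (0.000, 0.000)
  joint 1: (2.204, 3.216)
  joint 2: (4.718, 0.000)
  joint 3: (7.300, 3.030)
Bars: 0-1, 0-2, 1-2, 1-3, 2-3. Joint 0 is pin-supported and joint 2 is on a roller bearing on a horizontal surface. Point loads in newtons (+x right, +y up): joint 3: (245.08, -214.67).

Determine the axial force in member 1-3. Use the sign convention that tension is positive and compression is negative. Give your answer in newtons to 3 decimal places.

415.376

N=4 nodes, M=5 members, R=3 reactions → 2N=8, M+R=8
member 0 (0-1): L=3.8988, (cx,cy)=(0.5653,0.8249)
member 1 (0-2): L=4.7180, (cx,cy)=(1.0000,0.0000)
member 2 (1-2): L=4.0820, (cx,cy)=(0.6159,-0.7878)
member 3 (1-3): L=5.0994, (cx,cy)=(0.9993,-0.0365)
member 4 (2-3): L=3.9809, (cx,cy)=(0.6486,0.7611)
solve A·x = −loads:
  F[0-1] = +333.2332 N (tension)
  F[0-2] = +56.7003 N (tension)
  F[1-2] = -368.1277 N (compression)
  F[1-3] = +415.3757 N (tension)
  F[2-3] = -262.1345 N (compression)
  Rx@0 = -245.0800 N
  Ry@0 = -274.8771 N
  Ry@2 = +489.5471 N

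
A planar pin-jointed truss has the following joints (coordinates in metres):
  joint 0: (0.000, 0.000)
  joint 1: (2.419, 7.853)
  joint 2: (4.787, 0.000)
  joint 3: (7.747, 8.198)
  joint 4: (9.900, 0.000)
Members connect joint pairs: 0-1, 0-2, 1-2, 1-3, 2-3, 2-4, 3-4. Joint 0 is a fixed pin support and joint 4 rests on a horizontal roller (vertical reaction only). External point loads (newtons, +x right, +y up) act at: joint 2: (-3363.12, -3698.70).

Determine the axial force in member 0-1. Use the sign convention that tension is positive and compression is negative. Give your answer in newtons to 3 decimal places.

-1998.822

N=5 nodes, M=7 members, R=3 reactions → 2N=10, M+R=10
member 0 (0-1): L=8.2171, (cx,cy)=(0.2944,0.9557)
member 1 (0-2): L=4.7870, (cx,cy)=(1.0000,0.0000)
member 2 (1-2): L=8.2023, (cx,cy)=(0.2887,-0.9574)
member 3 (1-3): L=5.3392, (cx,cy)=(0.9979,0.0646)
member 4 (2-3): L=8.7160, (cx,cy)=(0.3396,0.9406)
member 5 (2-4): L=5.1130, (cx,cy)=(1.0000,0.0000)
member 6 (3-4): L=8.4760, (cx,cy)=(0.2540,-0.9672)
solve A·x = −loads:
  F[0-1] = -1998.8218 N (compression)
  F[0-2] = -2774.6965 N (compression)
  F[1-2] = +1917.9597 N (tension)
  F[1-3] = -1144.5322 N (compression)
  F[2-3] = +1980.0887 N (tension)
  F[2-4] = +469.6923 N (tension)
  F[3-4] = -1849.1004 N (compression)
  Rx@0 = +3363.1200 N
  Ry@0 = +1910.2478 N
  Ry@4 = +1788.4522 N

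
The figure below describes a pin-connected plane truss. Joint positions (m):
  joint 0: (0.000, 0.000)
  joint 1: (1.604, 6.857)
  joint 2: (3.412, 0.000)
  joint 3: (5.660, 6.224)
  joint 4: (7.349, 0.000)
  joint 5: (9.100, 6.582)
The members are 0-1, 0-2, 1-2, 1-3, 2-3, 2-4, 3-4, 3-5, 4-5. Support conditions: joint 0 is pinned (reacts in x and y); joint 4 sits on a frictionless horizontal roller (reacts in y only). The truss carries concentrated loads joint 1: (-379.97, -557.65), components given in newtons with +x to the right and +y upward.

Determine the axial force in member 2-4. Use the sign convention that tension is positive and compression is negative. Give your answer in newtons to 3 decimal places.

-63.180

N=6 nodes, M=9 members, R=3 reactions → 2N=12, M+R=12
member 0 (0-1): L=7.0421, (cx,cy)=(0.2278,0.9737)
member 1 (0-2): L=3.4120, (cx,cy)=(1.0000,0.0000)
member 2 (1-2): L=7.0914, (cx,cy)=(0.2550,-0.9670)
member 3 (1-3): L=4.1051, (cx,cy)=(0.9880,-0.1542)
member 4 (2-3): L=6.6175, (cx,cy)=(0.3397,0.9405)
member 5 (2-4): L=3.9370, (cx,cy)=(1.0000,0.0000)
member 6 (3-4): L=6.4491, (cx,cy)=(0.2619,-0.9651)
member 7 (3-5): L=3.4586, (cx,cy)=(0.9946,0.1035)
member 8 (4-5): L=6.8109, (cx,cy)=(0.2571,0.9664)
solve A·x = −loads:
  F[0-1] = -811.8075 N (compression)
  F[0-2] = -195.0624 N (compression)
  F[1-2] = +218.2749 N (tension)
  F[1-3] = +141.0989 N (tension)
  F[2-3] = -224.4062 N (compression)
  F[2-4] = -63.1797 N (compression)
  F[3-4] = +241.2388 N (tension)
  F[3-5] = +0.0000 N (tension)
  F[4-5] = -0.0000 N (compression)
  Rx@0 = +379.9700 N
  Ry@0 = +790.4686 N
  Ry@4 = -232.8186 N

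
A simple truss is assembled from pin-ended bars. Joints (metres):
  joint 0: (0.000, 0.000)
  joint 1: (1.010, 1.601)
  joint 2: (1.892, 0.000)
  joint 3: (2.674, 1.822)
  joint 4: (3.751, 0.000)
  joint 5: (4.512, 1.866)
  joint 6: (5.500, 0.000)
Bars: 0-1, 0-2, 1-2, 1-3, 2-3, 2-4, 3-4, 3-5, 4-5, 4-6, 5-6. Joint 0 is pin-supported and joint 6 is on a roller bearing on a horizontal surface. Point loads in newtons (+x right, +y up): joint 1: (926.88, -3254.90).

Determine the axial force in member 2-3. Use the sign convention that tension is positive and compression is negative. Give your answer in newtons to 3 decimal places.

1207.348

N=7 nodes, M=11 members, R=3 reactions → 2N=14, M+R=14
member 0 (0-1): L=1.8930, (cx,cy)=(0.5336,0.8458)
member 1 (0-2): L=1.8920, (cx,cy)=(1.0000,0.0000)
member 2 (1-2): L=1.8279, (cx,cy)=(0.4825,-0.8759)
member 3 (1-3): L=1.6786, (cx,cy)=(0.9913,0.1317)
member 4 (2-3): L=1.9827, (cx,cy)=(0.3944,0.9189)
member 5 (2-4): L=1.8590, (cx,cy)=(1.0000,0.0000)
member 6 (3-4): L=2.1165, (cx,cy)=(0.5089,-0.8609)
member 7 (3-5): L=1.8385, (cx,cy)=(0.9997,0.0239)
member 8 (4-5): L=2.0152, (cx,cy)=(0.3776,0.9260)
member 9 (4-6): L=1.7490, (cx,cy)=(1.0000,0.0000)
member 10 (5-6): L=2.1114, (cx,cy)=(0.4679,-0.8838)
solve A·x = −loads:
  F[0-1] = -2822.7413 N (compression)
  F[0-2] = +2432.9696 N (tension)
  F[1-2] = -1266.6975 N (compression)
  F[1-3] = -1837.7499 N (compression)
  F[2-3] = +1207.3481 N (tension)
  F[2-4] = +1345.5674 N (tension)
  F[3-4] = -1030.5866 N (compression)
  F[3-5] = -821.3818 N (compression)
  F[4-5] = +958.1238 N (tension)
  F[4-6] = +459.3323 N (tension)
  F[5-6] = -981.6235 N (compression)
  Rx@0 = -926.8800 N
  Ry@0 = +2387.3757 N
  Ry@6 = +867.5243 N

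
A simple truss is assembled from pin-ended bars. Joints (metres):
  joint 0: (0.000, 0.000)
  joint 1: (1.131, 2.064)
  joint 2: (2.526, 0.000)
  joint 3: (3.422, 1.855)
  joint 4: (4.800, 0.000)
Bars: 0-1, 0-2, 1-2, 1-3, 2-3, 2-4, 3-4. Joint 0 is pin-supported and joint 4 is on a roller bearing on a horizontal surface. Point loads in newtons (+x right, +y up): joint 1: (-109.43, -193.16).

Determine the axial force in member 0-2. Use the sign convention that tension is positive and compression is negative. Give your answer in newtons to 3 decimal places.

-2.740

N=5 nodes, M=7 members, R=3 reactions → 2N=10, M+R=10
member 0 (0-1): L=2.3536, (cx,cy)=(0.4805,0.8770)
member 1 (0-2): L=2.5260, (cx,cy)=(1.0000,0.0000)
member 2 (1-2): L=2.4912, (cx,cy)=(0.5600,-0.8285)
member 3 (1-3): L=2.3005, (cx,cy)=(0.9959,-0.0908)
member 4 (2-3): L=2.0601, (cx,cy)=(0.4349,0.9005)
member 5 (2-4): L=2.2740, (cx,cy)=(1.0000,0.0000)
member 6 (3-4): L=2.3108, (cx,cy)=(0.5963,-0.8027)
solve A·x = −loads:
  F[0-1] = -222.0166 N (compression)
  F[0-2] = -2.7403 N (compression)
  F[1-2] = +1.6614 N (tension)
  F[1-3] = +1.8175 N (tension)
  F[2-3] = -1.5286 N (compression)
  F[2-4] = -1.1452 N (compression)
  F[3-4] = +1.9204 N (tension)
  Rx@0 = +109.4300 N
  Ry@0 = +194.7016 N
  Ry@4 = -1.5416 N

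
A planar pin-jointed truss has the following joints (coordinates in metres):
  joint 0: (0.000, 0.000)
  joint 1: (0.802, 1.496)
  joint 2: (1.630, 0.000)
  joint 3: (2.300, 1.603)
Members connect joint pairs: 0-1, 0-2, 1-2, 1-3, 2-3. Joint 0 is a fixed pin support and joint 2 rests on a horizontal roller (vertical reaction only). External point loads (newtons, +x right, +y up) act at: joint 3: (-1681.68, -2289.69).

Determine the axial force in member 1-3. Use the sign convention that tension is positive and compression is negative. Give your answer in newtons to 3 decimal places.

-748.870

N=4 nodes, M=5 members, R=3 reactions → 2N=8, M+R=8
member 0 (0-1): L=1.6974, (cx,cy)=(0.4725,0.8813)
member 1 (0-2): L=1.6300, (cx,cy)=(1.0000,0.0000)
member 2 (1-2): L=1.7099, (cx,cy)=(0.4843,-0.8749)
member 3 (1-3): L=1.5018, (cx,cy)=(0.9975,0.0712)
member 4 (2-3): L=1.7374, (cx,cy)=(0.3856,0.9227)
solve A·x = −loads:
  F[0-1] = -808.6132 N (compression)
  F[0-2] = -1299.6240 N (compression)
  F[1-2] = +753.5566 N (tension)
  F[1-3] = -748.8703 N (compression)
  F[2-3] = -2423.8158 N (compression)
  Rx@0 = +1681.6800 N
  Ry@0 = +712.6630 N
  Ry@2 = +1577.0270 N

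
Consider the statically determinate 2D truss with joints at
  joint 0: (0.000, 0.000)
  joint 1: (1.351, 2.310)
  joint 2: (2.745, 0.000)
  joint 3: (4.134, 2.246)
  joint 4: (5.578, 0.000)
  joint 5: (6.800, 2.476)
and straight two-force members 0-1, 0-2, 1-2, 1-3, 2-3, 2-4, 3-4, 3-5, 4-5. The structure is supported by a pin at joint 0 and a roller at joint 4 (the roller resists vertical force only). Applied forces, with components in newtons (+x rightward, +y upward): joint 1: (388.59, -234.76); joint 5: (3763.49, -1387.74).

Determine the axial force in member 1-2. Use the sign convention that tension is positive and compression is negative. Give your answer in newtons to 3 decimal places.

N=6 nodes, M=9 members, R=3 reactions → 2N=12, M+R=12
member 0 (0-1): L=2.6761, (cx,cy)=(0.5048,0.8632)
member 1 (0-2): L=2.7450, (cx,cy)=(1.0000,0.0000)
member 2 (1-2): L=2.6980, (cx,cy)=(0.5167,-0.8562)
member 3 (1-3): L=2.7837, (cx,cy)=(0.9997,-0.0230)
member 4 (2-3): L=2.6408, (cx,cy)=(0.5260,0.8505)
member 5 (2-4): L=2.8330, (cx,cy)=(1.0000,0.0000)
member 6 (3-4): L=2.6701, (cx,cy)=(0.5408,-0.8412)
member 7 (3-5): L=2.6759, (cx,cy)=(0.9963,0.0860)
member 8 (4-5): L=2.7611, (cx,cy)=(0.4426,0.8967)
solve A·x = −loads:
  F[0-1] = +2267.8248 N (tension)
  F[0-2] = +3007.1765 N (tension)
  F[1-2] = -2617.2680 N (compression)
  F[1-3] = +2109.1462 N (tension)
  F[2-3] = +2634.7562 N (tension)
  F[2-4] = +269.0815 N (tension)
  F[3-4] = -2129.8478 N (compression)
  F[3-5] = +4663.4789 N (tension)
  F[4-5] = -1994.5475 N (compression)
  Rx@0 = -4152.0800 N
  Ry@0 = -1957.6070 N
  Ry@4 = +3580.1070 N

-2617.268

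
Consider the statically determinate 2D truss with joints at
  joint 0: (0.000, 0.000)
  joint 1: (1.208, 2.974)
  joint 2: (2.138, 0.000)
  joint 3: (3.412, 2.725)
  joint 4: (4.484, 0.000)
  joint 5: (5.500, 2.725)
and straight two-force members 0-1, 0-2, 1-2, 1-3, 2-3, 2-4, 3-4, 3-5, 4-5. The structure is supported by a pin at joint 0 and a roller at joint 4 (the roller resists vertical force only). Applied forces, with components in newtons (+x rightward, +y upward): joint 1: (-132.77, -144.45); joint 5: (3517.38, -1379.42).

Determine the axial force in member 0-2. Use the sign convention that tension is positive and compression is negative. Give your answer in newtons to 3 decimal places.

2468.037

N=6 nodes, M=9 members, R=3 reactions → 2N=12, M+R=12
member 0 (0-1): L=3.2100, (cx,cy)=(0.3763,0.9265)
member 1 (0-2): L=2.1380, (cx,cy)=(1.0000,0.0000)
member 2 (1-2): L=3.1160, (cx,cy)=(0.2985,-0.9544)
member 3 (1-3): L=2.2180, (cx,cy)=(0.9937,-0.1123)
member 4 (2-3): L=3.0081, (cx,cy)=(0.4235,0.9059)
member 5 (2-4): L=2.3460, (cx,cy)=(1.0000,0.0000)
member 6 (3-4): L=2.9283, (cx,cy)=(0.3661,-0.9306)
member 7 (3-5): L=2.0880, (cx,cy)=(1.0000,0.0000)
member 8 (4-5): L=2.9082, (cx,cy)=(0.3494,0.9370)
solve A·x = −loads:
  F[0-1] = +2435.5754 N (tension)
  F[0-2] = +2468.0375 N (tension)
  F[1-2] = -2736.5247 N (compression)
  F[1-3] = +1877.9507 N (tension)
  F[2-3] = +2883.1472 N (tension)
  F[2-4] = +430.2233 N (tension)
  F[3-4] = -2580.0852 N (compression)
  F[3-5] = +4031.6885 N (tension)
  F[4-5] = -1472.1796 N (compression)
  Rx@0 = -3384.6100 N
  Ry@0 = -2256.5288 N
  Ry@4 = +3780.3988 N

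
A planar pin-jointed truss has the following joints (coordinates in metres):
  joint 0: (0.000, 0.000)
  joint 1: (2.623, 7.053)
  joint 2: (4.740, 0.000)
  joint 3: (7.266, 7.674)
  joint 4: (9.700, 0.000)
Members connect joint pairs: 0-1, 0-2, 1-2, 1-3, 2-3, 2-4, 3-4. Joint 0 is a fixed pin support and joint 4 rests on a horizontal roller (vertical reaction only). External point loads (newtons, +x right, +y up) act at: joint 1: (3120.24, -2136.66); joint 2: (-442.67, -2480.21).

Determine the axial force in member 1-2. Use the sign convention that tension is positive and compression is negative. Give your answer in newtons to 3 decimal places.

-2031.065

N=5 nodes, M=7 members, R=3 reactions → 2N=10, M+R=10
member 0 (0-1): L=7.5250, (cx,cy)=(0.3486,0.9373)
member 1 (0-2): L=4.7400, (cx,cy)=(1.0000,0.0000)
member 2 (1-2): L=7.3639, (cx,cy)=(0.2875,-0.9578)
member 3 (1-3): L=4.6843, (cx,cy)=(0.9912,0.1326)
member 4 (2-3): L=8.0790, (cx,cy)=(0.3127,0.9499)
member 5 (2-4): L=4.9600, (cx,cy)=(1.0000,0.0000)
member 6 (3-4): L=8.0508, (cx,cy)=(0.3023,-0.9532)
solve A·x = −loads:
  F[0-1] = -595.7053 N (compression)
  F[0-2] = +2885.2171 N (tension)
  F[1-2] = -2031.0651 N (compression)
  F[1-3] = -2768.4213 N (compression)
  F[2-3] = +4659.1196 N (tension)
  F[2-4] = +1287.2626 N (tension)
  F[3-4] = -4257.7791 N (compression)
  Rx@0 = -2677.5700 N
  Ry@0 = +558.3435 N
  Ry@4 = +4058.5265 N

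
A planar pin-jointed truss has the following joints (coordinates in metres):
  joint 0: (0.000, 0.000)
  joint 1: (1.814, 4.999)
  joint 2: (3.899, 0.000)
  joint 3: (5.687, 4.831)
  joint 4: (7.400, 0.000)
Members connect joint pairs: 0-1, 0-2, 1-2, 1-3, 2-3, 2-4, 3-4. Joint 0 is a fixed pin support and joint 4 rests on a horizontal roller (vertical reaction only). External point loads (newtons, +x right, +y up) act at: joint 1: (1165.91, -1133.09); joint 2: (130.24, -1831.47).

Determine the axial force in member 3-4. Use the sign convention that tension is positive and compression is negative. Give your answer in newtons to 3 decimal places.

N=5 nodes, M=7 members, R=3 reactions → 2N=10, M+R=10
member 0 (0-1): L=5.3180, (cx,cy)=(0.3411,0.9400)
member 1 (0-2): L=3.8990, (cx,cy)=(1.0000,0.0000)
member 2 (1-2): L=5.4164, (cx,cy)=(0.3849,-0.9229)
member 3 (1-3): L=3.8766, (cx,cy)=(0.9991,-0.0433)
member 4 (2-3): L=5.1513, (cx,cy)=(0.3471,0.9378)
member 5 (2-4): L=3.5010, (cx,cy)=(1.0000,0.0000)
member 6 (3-4): L=5.1257, (cx,cy)=(0.3342,-0.9425)
solve A·x = −loads:
  F[0-1] = -993.7979 N (compression)
  F[0-2] = +1635.1433 N (tension)
  F[1-2] = -147.4415 N (compression)
  F[1-3] = -1449.5084 N (compression)
  F[2-3] = +2097.9849 N (tension)
  F[2-4] = +719.9374 N (tension)
  F[3-4] = -2154.2278 N (compression)
  Rx@0 = -1296.1500 N
  Ry@0 = +934.1937 N
  Ry@4 = +2030.3663 N

-2154.228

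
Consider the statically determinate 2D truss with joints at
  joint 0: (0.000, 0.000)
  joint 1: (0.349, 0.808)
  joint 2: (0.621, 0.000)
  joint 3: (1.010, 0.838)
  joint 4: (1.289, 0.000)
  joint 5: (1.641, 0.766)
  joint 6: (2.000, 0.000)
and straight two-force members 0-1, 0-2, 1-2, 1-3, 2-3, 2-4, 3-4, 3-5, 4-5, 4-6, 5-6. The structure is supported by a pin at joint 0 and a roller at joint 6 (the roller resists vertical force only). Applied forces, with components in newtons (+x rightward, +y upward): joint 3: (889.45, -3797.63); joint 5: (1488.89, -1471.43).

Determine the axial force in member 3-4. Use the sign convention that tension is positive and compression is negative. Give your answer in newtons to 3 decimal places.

N=7 nodes, M=11 members, R=3 reactions → 2N=14, M+R=14
member 0 (0-1): L=0.8802, (cx,cy)=(0.3965,0.9180)
member 1 (0-2): L=0.6210, (cx,cy)=(1.0000,0.0000)
member 2 (1-2): L=0.8526, (cx,cy)=(0.3190,-0.9477)
member 3 (1-3): L=0.6617, (cx,cy)=(0.9990,0.0453)
member 4 (2-3): L=0.9239, (cx,cy)=(0.4210,0.9070)
member 5 (2-4): L=0.6680, (cx,cy)=(1.0000,0.0000)
member 6 (3-4): L=0.8832, (cx,cy)=(0.3159,-0.9488)
member 7 (3-5): L=0.6351, (cx,cy)=(0.9936,-0.1134)
member 8 (4-5): L=0.8430, (cx,cy)=(0.4176,0.9087)
member 9 (4-6): L=0.7110, (cx,cy)=(1.0000,0.0000)
member 10 (5-6): L=0.8460, (cx,cy)=(0.4244,-0.9055)
solve A·x = −loads:
  F[0-1] = -1308.2699 N (compression)
  F[0-2] = +2897.0992 N (tension)
  F[1-2] = +1223.7108 N (tension)
  F[1-3] = -910.1095 N (compression)
  F[2-3] = -1278.6233 N (compression)
  F[2-4] = +3825.8750 N (tension)
  F[3-4] = -2552.6591 N (compression)
  F[3-5] = -1540.5625 N (compression)
  F[4-5] = +2665.4347 N (tension)
  F[4-6] = +1906.5599 N (tension)
  F[5-6] = -4492.6481 N (compression)
  Rx@0 = -2378.3400 N
  Ry@0 = +1201.0241 N
  Ry@6 = +4068.0359 N

-2552.659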